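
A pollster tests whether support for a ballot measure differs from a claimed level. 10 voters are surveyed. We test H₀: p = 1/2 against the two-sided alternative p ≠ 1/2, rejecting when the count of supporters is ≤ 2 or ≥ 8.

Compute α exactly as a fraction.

7/64

The significance level is the null-hypothesis probability of the rejection region {≤2} ∪ {≥8}.
Each tail has probability (1 + 10 + 45)/1024; doubling gives α = 112/1024 = 7/64.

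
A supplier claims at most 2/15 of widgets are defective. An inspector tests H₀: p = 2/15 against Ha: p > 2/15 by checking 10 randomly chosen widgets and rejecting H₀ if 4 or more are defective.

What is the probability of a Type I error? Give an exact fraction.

α = P(reject H₀ | H₀ true) = P(K ≥ 4 | p = 2/15), K ~ Binomial(10, 2/15).
Computing the lower-tail complement: 1 − 185672861803/192216796875 = 6543935072/192216796875.

6543935072/192216796875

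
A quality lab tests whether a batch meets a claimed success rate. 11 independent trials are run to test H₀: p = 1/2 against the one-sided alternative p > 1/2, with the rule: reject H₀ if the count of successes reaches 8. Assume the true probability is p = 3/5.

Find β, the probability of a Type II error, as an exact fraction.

A Type II error is failing to reject when Ha holds: with p = 3/5, β = P(X ≤ 7).
Adding the binomial probabilities P(X=0)+…+P(X=7) at p = 3/5 gives 6872224/9765625.

6872224/9765625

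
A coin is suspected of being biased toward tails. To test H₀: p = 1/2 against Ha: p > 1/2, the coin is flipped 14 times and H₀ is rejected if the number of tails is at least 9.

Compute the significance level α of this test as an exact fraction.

3473/16384

The Type I error probability is α = P(X ≥ 9) computed under H₀, where X ~ Binomial(14, 1/2).
P(X ≥ 9) = [C(14,9) + C(14,10) + C(14,11) + C(14,12) + C(14,13) + C(14,14)] / 2^14 = (2002 + 1001 + 364 + 91 + 14 + 1) / 16384 = 3473/16384.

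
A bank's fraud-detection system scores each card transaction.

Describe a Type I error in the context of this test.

A Type I error would mean concluding that the transaction is fraudulent when in fact the transaction is legitimate.

With the conventional null hypothesis that the transaction is legitimate:
A Type I error is rejecting H₀ when H₀ is true.
Here that means blocking the transaction and freezing the card when actually the transaction is legitimate.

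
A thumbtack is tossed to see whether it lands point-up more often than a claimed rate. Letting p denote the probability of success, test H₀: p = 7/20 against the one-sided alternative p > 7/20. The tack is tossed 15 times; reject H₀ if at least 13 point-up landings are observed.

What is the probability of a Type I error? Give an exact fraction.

The Type I error probability is α = P(Y ≥ 13) computed under H₀, where Y ~ Binomial(15, 7/20).
Summing C(15,j)(7/20)^j(13/20)^{15−j} for j = 13,…,15 gives 1856296550387713/32768000000000000000.

1856296550387713/32768000000000000000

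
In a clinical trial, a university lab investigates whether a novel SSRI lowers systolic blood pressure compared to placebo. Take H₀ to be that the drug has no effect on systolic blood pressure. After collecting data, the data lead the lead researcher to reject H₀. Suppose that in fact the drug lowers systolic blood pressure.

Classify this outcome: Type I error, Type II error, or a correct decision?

No error (correct decision).

The test rejected a false H₀ — the decision matches the true state.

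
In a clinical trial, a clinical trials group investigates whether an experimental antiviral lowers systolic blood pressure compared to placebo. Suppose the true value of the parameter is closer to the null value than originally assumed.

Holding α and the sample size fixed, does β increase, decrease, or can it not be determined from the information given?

It increases.

When the true parameter is near the null value, the test has a harder time distinguishing Ha from H₀.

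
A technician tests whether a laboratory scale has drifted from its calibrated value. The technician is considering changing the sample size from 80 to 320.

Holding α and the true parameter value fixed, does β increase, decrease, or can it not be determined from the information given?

It decreases.

Increasing n separates the H₀ and Ha sampling distributions, so under Ha fewer outcomes land in the acceptance region.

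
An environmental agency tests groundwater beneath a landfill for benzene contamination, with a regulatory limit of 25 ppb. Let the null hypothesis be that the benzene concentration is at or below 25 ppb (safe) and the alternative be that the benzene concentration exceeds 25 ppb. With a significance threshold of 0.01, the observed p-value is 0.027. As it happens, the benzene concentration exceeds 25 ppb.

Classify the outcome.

Since p = 0.027 ≥ α = 0.01, H₀ is not rejected.
H₀ is false (actually the benzene concentration exceeds 25 ppb).
Failing to reject a false H₀ is a Type II error.

Type II error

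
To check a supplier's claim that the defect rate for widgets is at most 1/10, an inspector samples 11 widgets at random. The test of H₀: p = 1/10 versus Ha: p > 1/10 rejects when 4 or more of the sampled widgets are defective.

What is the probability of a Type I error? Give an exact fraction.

46336903/2500000000

α = P(reject H₀ | H₀ true) = P(X ≥ 4 | p = 1/10), X ~ Binomial(11, 1/10).
α = 1 − P(X ≤ 3) = 1 − 2453663097/2500000000 = 46336903/2500000000.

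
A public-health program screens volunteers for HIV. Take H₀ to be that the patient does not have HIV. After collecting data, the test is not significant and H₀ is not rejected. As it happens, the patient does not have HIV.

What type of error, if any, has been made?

No error — this is a correct decision.

The test retained a true H₀ — the decision matches the true state.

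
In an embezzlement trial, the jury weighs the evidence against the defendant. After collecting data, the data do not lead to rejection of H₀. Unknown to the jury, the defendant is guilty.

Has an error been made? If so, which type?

Type II error

The conventional null hypothesis here is that the defendant is innocent.
H₀ was not rejected, but H₀ is actually false.
Failing to reject a false null hypothesis is a Type II error (false negative).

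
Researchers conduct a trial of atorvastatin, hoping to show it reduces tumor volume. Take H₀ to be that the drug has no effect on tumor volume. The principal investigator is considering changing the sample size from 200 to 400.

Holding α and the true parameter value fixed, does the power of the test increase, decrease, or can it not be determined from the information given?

Increasing n separates the H₀ and Ha sampling distributions, so under Ha fewer outcomes land in the acceptance region.
Since power = 1 − β and β decreases, power increases.

It increases.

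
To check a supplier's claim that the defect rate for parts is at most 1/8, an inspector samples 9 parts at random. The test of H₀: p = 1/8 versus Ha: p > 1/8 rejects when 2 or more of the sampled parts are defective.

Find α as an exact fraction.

2623807/8388608

The significance level is the probability, assuming p = 1/8, of seeing 2 or more defectives in 9 draws.
Via the complement, α = 1 − Σ_{j=0}^{1} C(9,j)(1/8)^j(7/8)^{9-j} = 2623807/8388608.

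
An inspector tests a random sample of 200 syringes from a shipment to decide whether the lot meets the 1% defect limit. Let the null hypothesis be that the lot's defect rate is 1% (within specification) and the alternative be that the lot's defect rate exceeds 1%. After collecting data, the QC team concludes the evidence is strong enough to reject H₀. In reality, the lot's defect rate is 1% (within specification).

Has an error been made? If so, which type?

Type I error

H₀ was rejected, but H₀ is actually true.
Rejecting a true null hypothesis is a Type I error (false positive).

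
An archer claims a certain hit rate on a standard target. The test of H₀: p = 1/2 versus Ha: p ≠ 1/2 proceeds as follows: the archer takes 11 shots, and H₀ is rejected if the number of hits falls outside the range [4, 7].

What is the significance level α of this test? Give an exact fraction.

29/128

Under H₀, S ~ Binomial(11, 1/2); α is the probability of landing in either tail, P(S ≤ 3) + P(S ≥ 8).
The two tails are symmetric, so α = 2·(1 + 11 + 55 + 165)/2^11 = 464/2048 = 29/128.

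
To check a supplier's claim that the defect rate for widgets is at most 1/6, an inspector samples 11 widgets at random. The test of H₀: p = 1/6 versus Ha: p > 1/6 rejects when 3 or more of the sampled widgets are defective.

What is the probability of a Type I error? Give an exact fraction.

3671303/13436928

α = P(reject H₀ | H₀ true) = P(X ≥ 3 | p = 1/6), X ~ Binomial(11, 1/6).
Via the complement, α = 1 − Σ_{j=0}^{2} C(11,j)(1/6)^j(5/6)^{11-j} = 3671303/13436928.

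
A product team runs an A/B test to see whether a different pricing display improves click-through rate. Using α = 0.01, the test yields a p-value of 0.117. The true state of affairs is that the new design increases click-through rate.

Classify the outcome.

The conventional null hypothesis is that the new design has no effect on click-through rate.
Since p = 0.117 ≥ α = 0.01, H₀ is not rejected.
H₀ is false (actually the new design increases click-through rate).
Failing to reject a false H₀ is a Type II error.

Type II error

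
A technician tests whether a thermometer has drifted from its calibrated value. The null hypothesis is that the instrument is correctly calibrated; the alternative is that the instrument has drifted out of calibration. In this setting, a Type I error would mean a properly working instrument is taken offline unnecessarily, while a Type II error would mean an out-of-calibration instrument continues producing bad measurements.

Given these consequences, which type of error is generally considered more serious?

Type II error

The Type II consequence (an out-of-calibration instrument continues producing bad measurements) is more severe than the Type I consequence (a properly working instrument is taken offline unnecessarily).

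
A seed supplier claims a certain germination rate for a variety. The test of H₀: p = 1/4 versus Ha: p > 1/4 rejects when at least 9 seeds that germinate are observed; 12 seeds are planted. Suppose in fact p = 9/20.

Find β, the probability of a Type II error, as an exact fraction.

β = P(fail to reject H₀ | Ha true) = P(Y ≤ 8 | p = 9/20), Y ~ Binomial(12, 9/20).
Equivalently, β = 1 − P(Y ≥ 9) = 790057068555953/819200000000000.

790057068555953/819200000000000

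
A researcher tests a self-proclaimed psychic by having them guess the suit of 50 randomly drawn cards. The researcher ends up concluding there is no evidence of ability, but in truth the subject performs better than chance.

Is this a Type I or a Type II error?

Type II error

The null hypothesis here is that the subject is guessing at random (p = 1/4).
'Concluding there is no evidence of ability' corresponds to failing to reject H₀.
H₀ was not rejected but H₀ is false — a Type II error (false negative).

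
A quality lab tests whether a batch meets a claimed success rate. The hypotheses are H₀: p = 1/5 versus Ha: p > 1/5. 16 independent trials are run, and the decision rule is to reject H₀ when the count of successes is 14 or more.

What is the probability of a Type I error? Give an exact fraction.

397/30517578125

Under H₀, K ~ Binomial(16, 1/5), and α = P(K ≥ 14).
P(K ≥ 14) = Σ_{j=14}^{16} C(16,j)·(1/5)^j·(4/5)^{16-j} = 397/30517578125.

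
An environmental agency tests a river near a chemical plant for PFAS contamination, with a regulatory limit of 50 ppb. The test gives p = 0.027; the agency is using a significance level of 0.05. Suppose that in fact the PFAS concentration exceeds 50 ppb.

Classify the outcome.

No error (correct decision).

The conventional null hypothesis is that the PFAS concentration is at or below 50 ppb (safe).
Since p = 0.027 < α = 0.05, H₀ is rejected.
H₀ is false (actually the PFAS concentration exceeds 50 ppb).
The decision matches the true state — no error.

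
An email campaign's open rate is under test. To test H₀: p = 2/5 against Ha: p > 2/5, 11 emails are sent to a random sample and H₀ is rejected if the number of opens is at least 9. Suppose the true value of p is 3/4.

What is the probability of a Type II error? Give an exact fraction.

Under the alternative p = 3/4, Y ~ Binomial(11, 3/4); β is the probability the test does not reject, P(Y < 9).
Equivalently, β = 1 − P(Y ≥ 9) = 2285053/4194304.

2285053/4194304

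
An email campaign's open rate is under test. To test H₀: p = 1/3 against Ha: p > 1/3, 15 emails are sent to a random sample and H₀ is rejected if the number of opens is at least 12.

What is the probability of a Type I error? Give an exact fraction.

4091/14348907

Under H₀, X ~ Binomial(15, 1/3), and α = P(X ≥ 12).
P(X ≥ 12) = Σ_{j=12}^{15} C(15,j)·(1/3)^j·(2/3)^{15-j} = 4091/14348907.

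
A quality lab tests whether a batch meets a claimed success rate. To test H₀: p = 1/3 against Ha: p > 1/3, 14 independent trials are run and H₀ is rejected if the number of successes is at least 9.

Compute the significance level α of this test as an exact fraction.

Under H₀, Y ~ Binomial(14, 1/3), and α = P(Y ≥ 9).
Summing C(14,j)(1/3)^j(2/3)^{14−j} for j = 9,…,14 gives 9265/531441.

9265/531441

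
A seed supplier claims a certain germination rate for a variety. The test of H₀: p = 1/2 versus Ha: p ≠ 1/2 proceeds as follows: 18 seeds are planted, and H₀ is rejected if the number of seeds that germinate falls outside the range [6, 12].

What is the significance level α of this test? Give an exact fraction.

1577/16384

α = P(Y ≤ 5 or Y ≥ 13 | p = 1/2), Y ~ Binomial(18, 1/2).
The two tails are symmetric, so α = 2·(1 + 18 + 153 + 816 + 3060 + 8568)/2^18 = 25232/262144 = 1577/16384.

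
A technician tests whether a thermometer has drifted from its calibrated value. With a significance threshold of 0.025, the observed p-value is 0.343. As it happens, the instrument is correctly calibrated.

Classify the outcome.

The conventional null hypothesis is that the instrument is correctly calibrated.
Since p = 0.343 ≥ α = 0.025, H₀ is not rejected.
H₀ is true (actually the instrument is correctly calibrated).
The decision matches the true state — no error.

Neither — the decision is correct.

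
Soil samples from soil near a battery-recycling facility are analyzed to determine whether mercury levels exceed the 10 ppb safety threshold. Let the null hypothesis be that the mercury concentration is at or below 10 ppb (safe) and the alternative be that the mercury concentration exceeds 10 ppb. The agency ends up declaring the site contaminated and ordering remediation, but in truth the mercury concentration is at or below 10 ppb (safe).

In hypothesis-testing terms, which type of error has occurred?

'Declaring the site contaminated and ordering remediation' corresponds to rejecting H₀.
H₀ was rejected but H₀ is true — a Type I error (false positive).

Type I error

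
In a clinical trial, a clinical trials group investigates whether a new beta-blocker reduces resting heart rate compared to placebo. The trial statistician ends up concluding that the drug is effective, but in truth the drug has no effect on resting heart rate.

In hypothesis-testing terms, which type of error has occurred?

The null hypothesis here is that the drug has no effect on resting heart rate.
'Concluding that the drug is effective' corresponds to rejecting H₀.
H₀ was rejected but H₀ is true — a Type I error (false positive).

Type I error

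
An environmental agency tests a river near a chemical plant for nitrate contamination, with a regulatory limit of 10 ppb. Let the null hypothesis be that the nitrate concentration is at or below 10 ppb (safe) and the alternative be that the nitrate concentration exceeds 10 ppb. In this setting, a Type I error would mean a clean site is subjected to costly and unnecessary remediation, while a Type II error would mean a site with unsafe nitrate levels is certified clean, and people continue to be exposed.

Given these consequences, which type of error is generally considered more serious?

The Type II consequence (a site with unsafe nitrate levels is certified clean, and people continue to be exposed) is more severe than the Type I consequence (a clean site is subjected to costly and unnecessary remediation).

Type II error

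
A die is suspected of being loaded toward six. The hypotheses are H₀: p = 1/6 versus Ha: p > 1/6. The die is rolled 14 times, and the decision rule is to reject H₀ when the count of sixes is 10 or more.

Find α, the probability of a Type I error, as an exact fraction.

673471/78364164096

α = P(reject H₀ | H₀ true) = P(Y ≥ 10 | p = 1/6), with Y ~ Binomial(14, 1/6).
Summing C(14,j)(1/6)^j(5/6)^{14−j} for j = 10,…,14 gives 673471/78364164096.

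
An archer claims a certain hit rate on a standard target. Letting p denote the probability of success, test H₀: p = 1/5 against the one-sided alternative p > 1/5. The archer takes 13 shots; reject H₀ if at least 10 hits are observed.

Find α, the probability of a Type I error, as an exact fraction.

The Type I error probability is α = P(Y ≥ 10) computed under H₀, where Y ~ Binomial(13, 1/5).
Adding the binomial terms for j = 10 through 13 with p = 1/5 yields 3921/244140625.

3921/244140625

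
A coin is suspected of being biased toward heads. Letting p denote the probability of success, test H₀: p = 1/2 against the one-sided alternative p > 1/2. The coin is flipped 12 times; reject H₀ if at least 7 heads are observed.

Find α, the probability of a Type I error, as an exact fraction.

793/2048

Under H₀, S ~ Binomial(12, 1/2), and α = P(S ≥ 7).
P(S ≥ 7) = [C(12,7) + C(12,8) + C(12,9) + C(12,10) + C(12,11) + C(12,12)] / 2^12 = (792 + 495 + 220 + 66 + 12 + 1) / 4096 = 1586/4096 = 793/2048.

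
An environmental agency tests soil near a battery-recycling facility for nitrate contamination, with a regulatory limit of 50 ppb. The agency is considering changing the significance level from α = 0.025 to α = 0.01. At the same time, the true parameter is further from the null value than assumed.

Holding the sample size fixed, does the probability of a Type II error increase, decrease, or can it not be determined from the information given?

The first change alone would make β increase; the second alone would make β decrease. Which effect dominates depends on the magnitudes, which are not given.

Cannot be determined from the information given.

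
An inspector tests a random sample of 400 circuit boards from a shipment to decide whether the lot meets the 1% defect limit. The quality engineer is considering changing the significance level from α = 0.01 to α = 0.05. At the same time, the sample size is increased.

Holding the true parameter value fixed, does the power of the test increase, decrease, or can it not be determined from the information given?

It increases.

A larger α widens the rejection region, so when the alternative is true more outcomes lead to rejection — failing to reject becomes less likely. More data shrinks sampling variability; the test statistic under Ha concentrates further from the null value, making rejection more likely. Both changes push β in the same direction.
Since power = 1 − β and β decreases, power increases.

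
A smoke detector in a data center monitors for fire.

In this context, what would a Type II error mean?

A Type II error would mean concluding that there is no fire (or at least failing to establish that there is a fire) when in fact there is a fire.

With the conventional null hypothesis that there is no fire:
A Type II error is failing to reject H₀ when H₀ is false.
Here that means remaining silent when actually there is a fire.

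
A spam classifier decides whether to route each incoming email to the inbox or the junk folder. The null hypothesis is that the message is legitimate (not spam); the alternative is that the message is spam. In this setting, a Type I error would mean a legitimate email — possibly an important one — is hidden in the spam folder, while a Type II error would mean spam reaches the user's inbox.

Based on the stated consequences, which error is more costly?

The Type I consequence (a legitimate email — possibly an important one — is hidden in the spam folder) is more severe than the Type II consequence (spam reaches the user's inbox).

Type I error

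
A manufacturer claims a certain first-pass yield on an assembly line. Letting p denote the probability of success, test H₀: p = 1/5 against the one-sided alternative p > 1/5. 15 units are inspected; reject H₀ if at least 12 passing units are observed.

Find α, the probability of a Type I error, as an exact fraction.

The Type I error probability is α = P(X ≥ 12) computed under H₀, where X ~ Binomial(15, 1/5).
Summing C(15,j)(1/5)^j(4/5)^{15−j} for j = 12,…,15 gives 30861/30517578125.

30861/30517578125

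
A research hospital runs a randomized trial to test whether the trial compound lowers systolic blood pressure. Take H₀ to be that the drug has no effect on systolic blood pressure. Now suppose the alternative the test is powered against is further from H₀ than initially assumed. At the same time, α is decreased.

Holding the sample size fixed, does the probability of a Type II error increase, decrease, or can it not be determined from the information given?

Cannot be determined from the information given.

The first change alone would make β decrease; the second alone would make β increase. Which effect dominates depends on the magnitudes, which are not given.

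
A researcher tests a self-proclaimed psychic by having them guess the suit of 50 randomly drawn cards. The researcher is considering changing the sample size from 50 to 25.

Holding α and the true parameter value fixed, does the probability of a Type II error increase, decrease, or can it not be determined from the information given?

A smaller sample increases the standard error, so the sampling distributions under H₀ and Ha overlap more.

It increases.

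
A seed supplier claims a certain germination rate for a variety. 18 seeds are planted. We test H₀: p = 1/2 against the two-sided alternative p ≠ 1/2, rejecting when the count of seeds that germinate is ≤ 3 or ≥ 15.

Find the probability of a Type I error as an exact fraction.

Under H₀, X ~ Binomial(18, 1/2); α is the probability of landing in either tail, P(X ≤ 3) + P(X ≥ 15).
The two tails are symmetric, so α = 2·(1 + 18 + 153 + 816)/2^18 = 1976/262144 = 247/32768.

247/32768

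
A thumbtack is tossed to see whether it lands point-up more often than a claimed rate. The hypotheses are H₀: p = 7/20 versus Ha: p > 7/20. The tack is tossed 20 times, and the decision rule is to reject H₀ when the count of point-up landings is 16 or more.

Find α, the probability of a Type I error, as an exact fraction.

1309170390051900216169/26214400000000000000000000

Under H₀, K ~ Binomial(20, 7/20), and α = P(K ≥ 16).
Adding the binomial terms for j = 16 through 20 with p = 7/20 yields 1309170390051900216169/26214400000000000000000000.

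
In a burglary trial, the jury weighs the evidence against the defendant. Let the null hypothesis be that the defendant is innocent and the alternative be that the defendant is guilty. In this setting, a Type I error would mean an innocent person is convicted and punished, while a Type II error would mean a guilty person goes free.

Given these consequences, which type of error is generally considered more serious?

Type I error

The Type I consequence (an innocent person is convicted and punished) is more severe than the Type II consequence (a guilty person goes free).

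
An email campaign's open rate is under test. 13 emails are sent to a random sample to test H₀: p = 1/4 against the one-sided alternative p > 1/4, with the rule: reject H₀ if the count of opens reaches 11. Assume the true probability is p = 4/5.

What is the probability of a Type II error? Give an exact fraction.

608334741/1220703125

β = P(fail to reject H₀ | Ha true) = P(K ≤ 10 | p = 4/5), K ~ Binomial(13, 4/5).
Adding the binomial probabilities P(K=0)+…+P(K=10) at p = 4/5 gives 608334741/1220703125.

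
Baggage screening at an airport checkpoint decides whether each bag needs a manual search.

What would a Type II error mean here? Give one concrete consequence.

A Type II error would mean concluding that the bag contains no prohibited items (or at least failing to establish that the bag contains a prohibited item) when in fact the bag contains a prohibited item. Consequence: a prohibited item passes through security undetected.

With the conventional null hypothesis that the bag contains no prohibited items:
A Type II error is failing to reject H₀ when H₀ is false.
Here that means letting the bag through when actually the bag contains a prohibited item.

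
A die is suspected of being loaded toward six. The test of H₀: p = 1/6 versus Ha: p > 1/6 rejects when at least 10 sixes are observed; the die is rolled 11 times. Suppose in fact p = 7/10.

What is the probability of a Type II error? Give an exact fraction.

Under the alternative p = 7/10, X ~ Binomial(11, 7/10); β is the probability the test does not reject, P(X < 10).
Summing C(11,j)·(7/10)^j·(3/10)^{11-j} for j = 0..9 gives 2217524751/2500000000.

2217524751/2500000000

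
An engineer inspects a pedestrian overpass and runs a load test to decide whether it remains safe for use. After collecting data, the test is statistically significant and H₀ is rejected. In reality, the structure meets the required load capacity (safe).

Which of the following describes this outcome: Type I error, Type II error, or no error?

Type I error

The conventional null hypothesis here is that the structure meets the required load capacity (safe).
H₀ was rejected, but H₀ is actually true.
Rejecting a true null hypothesis is a Type I error (false positive).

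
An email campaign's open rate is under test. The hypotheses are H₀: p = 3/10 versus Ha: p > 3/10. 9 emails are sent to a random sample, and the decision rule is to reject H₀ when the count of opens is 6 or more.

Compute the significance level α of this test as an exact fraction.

12647421/500000000

α = P(reject H₀ | H₀ true) = P(Y ≥ 6 | p = 3/10), with Y ~ Binomial(9, 3/10).
Summing C(9,j)(3/10)^j(7/10)^{9−j} for j = 6,…,9 gives 12647421/500000000.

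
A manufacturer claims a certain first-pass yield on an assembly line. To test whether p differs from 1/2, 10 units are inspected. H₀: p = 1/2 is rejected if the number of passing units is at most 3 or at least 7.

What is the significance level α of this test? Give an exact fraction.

α = P(Y ≤ 3 or Y ≥ 7 | p = 1/2), Y ~ Binomial(10, 1/2).
By symmetry, α = 2·P(Y ≤ 3) = 2·(1 + 10 + 45 + 120)/1024 = 352/1024 = 11/32.

11/32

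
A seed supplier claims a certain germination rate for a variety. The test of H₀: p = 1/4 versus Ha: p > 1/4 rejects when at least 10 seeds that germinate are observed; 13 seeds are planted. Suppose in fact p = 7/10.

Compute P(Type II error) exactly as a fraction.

579394354239/1000000000000

Under the alternative p = 7/10, X ~ Binomial(13, 7/10); β is the probability the test does not reject, P(X < 10).
Summing C(13,j)·(7/10)^j·(3/10)^{13-j} for j = 0..9 gives 579394354239/1000000000000.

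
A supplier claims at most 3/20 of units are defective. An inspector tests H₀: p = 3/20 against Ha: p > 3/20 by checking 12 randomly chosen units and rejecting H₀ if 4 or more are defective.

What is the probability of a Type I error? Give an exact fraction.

75535426487313/819200000000000

The significance level is the probability, assuming p = 3/20, of seeing 4 or more defectives in 12 draws.
Computing the lower-tail complement: 1 − 743664573512687/819200000000000 = 75535426487313/819200000000000.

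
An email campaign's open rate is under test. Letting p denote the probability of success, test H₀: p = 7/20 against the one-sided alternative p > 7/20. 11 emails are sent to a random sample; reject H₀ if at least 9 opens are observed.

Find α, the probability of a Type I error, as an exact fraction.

83491612883/40960000000000

α = P(reject H₀ | H₀ true) = P(X ≥ 9 | p = 7/20), with X ~ Binomial(11, 7/20).
Adding the binomial terms for j = 9 through 11 with p = 7/20 yields 83491612883/40960000000000.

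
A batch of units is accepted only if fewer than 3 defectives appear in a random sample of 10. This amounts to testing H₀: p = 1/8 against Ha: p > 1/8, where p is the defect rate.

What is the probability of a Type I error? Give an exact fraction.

32078615/268435456

Under H₀, X ~ Binomial(10, 1/8); the Type I error rate is P(X ≥ 3).
Computing the lower-tail complement: 1 − 236356841/268435456 = 32078615/268435456.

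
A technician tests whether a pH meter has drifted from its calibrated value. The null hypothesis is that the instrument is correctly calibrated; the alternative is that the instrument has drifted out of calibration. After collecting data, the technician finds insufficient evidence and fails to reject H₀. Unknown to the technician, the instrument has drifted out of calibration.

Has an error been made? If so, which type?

H₀ was not rejected, but H₀ is actually false.
Failing to reject a false null hypothesis is a Type II error (false negative).

Type II error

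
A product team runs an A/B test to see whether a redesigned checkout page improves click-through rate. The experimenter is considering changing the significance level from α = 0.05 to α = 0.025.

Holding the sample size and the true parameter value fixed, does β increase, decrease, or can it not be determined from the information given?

It increases.

A smaller α moves the rejection region further into the tail. With the alternative true, more outcomes now fall outside the rejection region, so failing to reject becomes more likely.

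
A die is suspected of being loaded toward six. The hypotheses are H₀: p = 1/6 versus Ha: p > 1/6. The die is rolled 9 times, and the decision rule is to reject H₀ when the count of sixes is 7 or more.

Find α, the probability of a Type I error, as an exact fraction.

473/5038848

α = P(reject H₀ | H₀ true) = P(S ≥ 7 | p = 1/6), with S ~ Binomial(9, 1/6).
Adding the binomial terms for j = 7 through 9 with p = 1/6 yields 473/5038848.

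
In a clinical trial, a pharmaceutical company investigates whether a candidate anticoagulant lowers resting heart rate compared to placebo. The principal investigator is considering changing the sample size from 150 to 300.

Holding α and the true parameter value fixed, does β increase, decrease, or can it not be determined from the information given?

It decreases.

Increasing n separates the H₀ and Ha sampling distributions, so under Ha fewer outcomes land in the acceptance region.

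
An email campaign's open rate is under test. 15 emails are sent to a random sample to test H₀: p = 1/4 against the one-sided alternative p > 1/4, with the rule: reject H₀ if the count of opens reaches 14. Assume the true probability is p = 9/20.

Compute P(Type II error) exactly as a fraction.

β = P(fail to reject H₀ | Ha true) = P(Y ≤ 13 | p = 9/20), Y ~ Binomial(15, 9/20).
Adding the binomial probabilities P(Y=0)+…+P(Y=13) at p = 9/20 gives 16382009719056418393/16384000000000000000.

16382009719056418393/16384000000000000000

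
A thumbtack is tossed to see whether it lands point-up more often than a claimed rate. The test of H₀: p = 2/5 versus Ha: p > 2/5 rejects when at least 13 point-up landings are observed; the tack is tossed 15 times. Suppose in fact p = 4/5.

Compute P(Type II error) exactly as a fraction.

Under the alternative p = 4/5, X ~ Binomial(15, 4/5); β is the probability the test does not reject, P(X < 13).
Equivalently, β = 1 − P(X ≥ 13) = 18370873741/30517578125.

18370873741/30517578125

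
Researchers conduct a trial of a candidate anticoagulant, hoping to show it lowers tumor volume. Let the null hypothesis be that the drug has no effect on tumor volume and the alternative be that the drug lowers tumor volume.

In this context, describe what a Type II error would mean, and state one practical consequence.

A Type II error would mean concluding that the drug has no effect on tumor volume (or at least failing to establish that the drug lowers tumor volume) when in fact the drug lowers tumor volume. Consequence: the development investment is written off despite the drug actually working.

A Type II error is failing to reject H₀ when H₀ is false.
Here that means concluding there is insufficient evidence that the drug works when actually the drug lowers tumor volume.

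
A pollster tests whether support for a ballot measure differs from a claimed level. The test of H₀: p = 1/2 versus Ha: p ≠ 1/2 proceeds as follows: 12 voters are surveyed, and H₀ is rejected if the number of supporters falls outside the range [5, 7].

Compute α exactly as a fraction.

397/1024

Under H₀, X ~ Binomial(12, 1/2); α is the probability of landing in either tail, P(X ≤ 4) + P(X ≥ 8).
By symmetry, α = 2·P(X ≤ 4) = 2·(1 + 12 + 66 + 220 + 495)/4096 = 1588/4096 = 397/1024.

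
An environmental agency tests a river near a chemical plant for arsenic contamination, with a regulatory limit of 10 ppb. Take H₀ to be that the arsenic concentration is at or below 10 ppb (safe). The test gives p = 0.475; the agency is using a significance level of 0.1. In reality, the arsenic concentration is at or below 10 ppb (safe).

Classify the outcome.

No error — this is a correct decision.

Since p = 0.475 ≥ α = 0.1, H₀ is not rejected.
H₀ is true (actually the arsenic concentration is at or below 10 ppb (safe)).
The decision matches the true state — no error.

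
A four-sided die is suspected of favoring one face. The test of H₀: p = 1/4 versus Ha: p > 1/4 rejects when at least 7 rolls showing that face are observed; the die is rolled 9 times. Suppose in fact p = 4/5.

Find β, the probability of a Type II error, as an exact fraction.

511333/1953125

A Type II error is failing to reject when Ha holds: with p = 4/5, β = P(X ≤ 6).
Adding the binomial probabilities P(X=0)+…+P(X=6) at p = 4/5 gives 511333/1953125.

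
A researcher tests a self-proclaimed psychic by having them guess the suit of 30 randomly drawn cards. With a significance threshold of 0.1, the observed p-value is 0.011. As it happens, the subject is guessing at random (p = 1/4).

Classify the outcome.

The conventional null hypothesis is that the subject is guessing at random (p = 1/4).
Since p = 0.011 < α = 0.1, H₀ is rejected.
H₀ is true (actually the subject is guessing at random (p = 1/4)).
Rejecting a true H₀ is a Type I error.

Type I error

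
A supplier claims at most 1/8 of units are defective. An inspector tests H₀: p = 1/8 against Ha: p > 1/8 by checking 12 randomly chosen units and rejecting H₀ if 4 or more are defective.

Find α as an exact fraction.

3629108645/68719476736

The significance level is the probability, assuming p = 1/8, of seeing 4 or more defectives in 12 draws.
Via the complement, α = 1 − Σ_{j=0}^{3} C(12,j)(1/8)^j(7/8)^{12-j} = 3629108645/68719476736.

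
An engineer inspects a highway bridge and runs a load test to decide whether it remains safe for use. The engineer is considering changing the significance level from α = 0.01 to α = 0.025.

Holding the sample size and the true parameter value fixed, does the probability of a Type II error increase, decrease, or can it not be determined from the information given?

Relaxing α lowers the evidence threshold; under Ha, outcomes that previously fell short now trigger rejection.

It decreases.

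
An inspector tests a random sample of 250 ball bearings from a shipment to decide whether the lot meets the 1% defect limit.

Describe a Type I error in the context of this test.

With the conventional null hypothesis that the lot's defect rate is 1% (within specification):
A Type I error is rejecting H₀ when H₀ is true.
Here that means rejecting the lot and scrapping or reworking it when actually the lot's defect rate is 1% (within specification).

A Type I error would mean concluding that the lot's defect rate exceeds 1% when in fact the lot's defect rate is 1% (within specification).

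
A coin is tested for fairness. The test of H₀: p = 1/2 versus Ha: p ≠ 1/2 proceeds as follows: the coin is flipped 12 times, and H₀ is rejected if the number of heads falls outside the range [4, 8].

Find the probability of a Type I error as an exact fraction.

The significance level is the null-hypothesis probability of the rejection region {≤3} ∪ {≥9}.
Each tail has probability (1 + 12 + 66 + 220)/4096; doubling gives α = 598/4096 = 299/2048.

299/2048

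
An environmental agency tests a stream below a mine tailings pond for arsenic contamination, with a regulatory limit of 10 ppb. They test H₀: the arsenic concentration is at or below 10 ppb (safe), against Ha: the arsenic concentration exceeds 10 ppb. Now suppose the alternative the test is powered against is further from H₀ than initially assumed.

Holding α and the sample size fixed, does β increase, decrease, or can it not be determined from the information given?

It decreases.

A bigger departure from H₀ is easier for the test to detect, so it fails to reject less often.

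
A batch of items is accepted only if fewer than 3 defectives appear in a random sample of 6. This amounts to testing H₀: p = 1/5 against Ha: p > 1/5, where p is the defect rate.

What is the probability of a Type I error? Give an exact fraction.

The significance level is the probability, assuming p = 1/5, of seeing 3 or more defectives in 6 draws.
Computing the lower-tail complement: 1 − 2816/3125 = 309/3125.

309/3125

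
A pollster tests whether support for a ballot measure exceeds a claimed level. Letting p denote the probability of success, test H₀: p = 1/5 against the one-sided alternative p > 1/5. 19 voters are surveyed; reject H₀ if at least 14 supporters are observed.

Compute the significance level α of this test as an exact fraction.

12964157/19073486328125

The Type I error probability is α = P(K ≥ 14) computed under H₀, where K ~ Binomial(19, 1/5).
Summing C(19,j)(1/5)^j(4/5)^{19−j} for j = 14,…,19 gives 12964157/19073486328125.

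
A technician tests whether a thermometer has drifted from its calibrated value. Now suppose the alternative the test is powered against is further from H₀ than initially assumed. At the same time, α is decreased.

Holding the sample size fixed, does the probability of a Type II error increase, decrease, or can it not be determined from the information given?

The first change alone would make β decrease; the second alone would make β increase. Which effect dominates depends on the magnitudes, which are not given.

Cannot be determined from the information given.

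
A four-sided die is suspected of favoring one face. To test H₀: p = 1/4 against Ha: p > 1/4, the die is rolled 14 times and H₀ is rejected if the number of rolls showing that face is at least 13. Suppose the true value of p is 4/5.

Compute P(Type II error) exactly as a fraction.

β = P(fail to reject H₀ | Ha true) = P(S ≤ 12 | p = 4/5), S ~ Binomial(14, 4/5).
Adding the binomial probabilities P(S=0)+…+P(S=12) at p = 4/5 gives 4895556073/6103515625.

4895556073/6103515625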